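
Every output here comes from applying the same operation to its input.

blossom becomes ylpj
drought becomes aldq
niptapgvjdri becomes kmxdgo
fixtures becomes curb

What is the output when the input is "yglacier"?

vizb

What's happening: keep every other character starting from the first (positions 1st, 3rd, 5th, ...), then shift every letter 3 places backward in the alphabet (wrapping around).
Applying both steps to "yglacier": "ylce", then "vizb".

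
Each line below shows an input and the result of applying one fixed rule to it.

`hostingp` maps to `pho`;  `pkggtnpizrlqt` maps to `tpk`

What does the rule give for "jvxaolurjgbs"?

sjv

Each output is the input with this applied: move the first 2 characters to the end (rotate left by 2), then keep only the last 3 characters.
"jvxaolurjgbs" → "sjv".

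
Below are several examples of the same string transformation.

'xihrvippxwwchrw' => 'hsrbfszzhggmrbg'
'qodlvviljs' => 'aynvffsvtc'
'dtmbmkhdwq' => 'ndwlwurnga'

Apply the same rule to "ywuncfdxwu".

igexmpnhge

The pattern: shift every letter 10 places forward in the alphabet (wrapping around).
Applying that to "ywuncfdxwu" gives "igexmpnhge".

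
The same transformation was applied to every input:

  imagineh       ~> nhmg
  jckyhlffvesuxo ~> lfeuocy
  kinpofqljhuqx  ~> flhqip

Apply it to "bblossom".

Rule — keep every other character starting from the second (positions 2nd, 4th, 6th, ...), then move the first 2 characters to the end (rotate left by 2).
For "bblossom" the result is "smbo".

smbo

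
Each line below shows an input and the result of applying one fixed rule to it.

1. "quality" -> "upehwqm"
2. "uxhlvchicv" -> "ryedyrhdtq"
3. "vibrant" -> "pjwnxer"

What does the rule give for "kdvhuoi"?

ekqdrzg

What's happening: reverse the string, then shift every letter 4 places backward in the alphabet (wrapping around).
On "kdvhuoi": the first step gives "iouhvdk", and the second then gives "ekqdrzg".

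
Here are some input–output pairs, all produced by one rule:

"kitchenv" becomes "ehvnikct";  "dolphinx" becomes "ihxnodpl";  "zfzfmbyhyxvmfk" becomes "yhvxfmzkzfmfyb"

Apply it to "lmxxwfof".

The pattern: swap the front and back halves of the string, then swap each adjacent pair of characters (1↔2, 3↔4, ...).
"lmxxwfof" → "fwfomlxx".
(Check on "kitchenv": → "henvkitc" → "ehvnikct" ✓)

fwfomlxx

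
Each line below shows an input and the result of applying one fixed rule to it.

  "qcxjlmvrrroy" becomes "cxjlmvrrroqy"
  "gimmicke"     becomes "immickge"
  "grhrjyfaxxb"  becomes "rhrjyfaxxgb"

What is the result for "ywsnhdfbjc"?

Looking at the pairs, the operation is to swap the first and last characters, then move the first character to the end.
Applying both steps to "ywsnhdfbjc": "cwsnhdfbjy", then "wsnhdfbjyc".

wsnhdfbjyc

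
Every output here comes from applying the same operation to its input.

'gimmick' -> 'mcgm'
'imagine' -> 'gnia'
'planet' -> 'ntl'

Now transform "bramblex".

Rule — move the first 3 characters to the end (rotate left by 3), then keep every other character starting from the first (positions 1st, 3rd, 5th, ...).
Working it through for "bramblex": intermediate "mblexbra", final "mlxr".
(Check on "planet": → "netpla" → "ntl" ✓)

mlxr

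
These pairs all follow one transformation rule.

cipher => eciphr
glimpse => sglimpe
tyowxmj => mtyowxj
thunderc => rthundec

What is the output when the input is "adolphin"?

iadolphn

Each output is the input with this applied: move the last character to the front, then swap the first and last characters.
Starting from "adolphin": after the first operation, "nadolphi"; after the second, "iadolphn".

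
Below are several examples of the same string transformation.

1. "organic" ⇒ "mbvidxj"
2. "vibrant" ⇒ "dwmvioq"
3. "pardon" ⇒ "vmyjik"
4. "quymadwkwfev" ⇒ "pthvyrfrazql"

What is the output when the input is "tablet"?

vwgzoo

The transformation: move the first character to the end, then shift every letter 5 places backward in the alphabet (wrapping around).
Applying both steps to "tablet": "ablett", then "vwgzoo".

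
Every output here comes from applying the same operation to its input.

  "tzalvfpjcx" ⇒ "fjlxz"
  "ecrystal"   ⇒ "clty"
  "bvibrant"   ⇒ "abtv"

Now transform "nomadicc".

In each case the input is transformed by: keep every other character starting from the second (positions 2nd, 4th, 6th, ...), then sort the characters into alphabetical order.
For "nomadicc" the result is "acio".

acio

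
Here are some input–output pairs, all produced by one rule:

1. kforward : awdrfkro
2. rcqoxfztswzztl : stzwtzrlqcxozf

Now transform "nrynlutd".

uldtrnny

The pattern: swap the front and back halves of the string, then swap each adjacent pair of characters (1↔2, 3↔4, ...).
Doing the same to "nrynlutd": "uldtrnny".
(Check on "rcqoxfztswzztl": → "tswzztlrcqoxfz" → "stzwtzrlqcxozf" ✓)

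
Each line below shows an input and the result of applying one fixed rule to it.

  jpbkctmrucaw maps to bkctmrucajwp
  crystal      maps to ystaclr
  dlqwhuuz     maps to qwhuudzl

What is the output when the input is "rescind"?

scinrde

Each output is the input with this applied: swap the first and last characters, then move the first 2 characters to the end (rotate left by 2).
Applying both steps to "rescind": "descinr", then "scinrde".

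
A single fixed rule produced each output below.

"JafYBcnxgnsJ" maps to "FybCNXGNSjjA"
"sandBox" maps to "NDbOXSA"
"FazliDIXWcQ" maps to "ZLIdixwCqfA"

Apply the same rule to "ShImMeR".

iMmErsH

Looking at the pairs, the operation is to flip the case of every letter, then move the first 2 characters to the end (rotate left by 2).
Starting from "ShImMeR": after the first operation, "sHiMmEr"; after the second, "iMmErsH".
(Check on "FazliDIXWcQ": → "fAZLIdixwCq" → "ZLIdixwCqfA" ✓)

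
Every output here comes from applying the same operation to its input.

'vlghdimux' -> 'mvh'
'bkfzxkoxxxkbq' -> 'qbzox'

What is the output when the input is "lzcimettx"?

In each case the input is transformed by: keep one character in every 3, starting at position 1 (positions 1st, 4th, 7th, ...), then move the last character to the front.
So "lzcimettx" becomes "tli".

tli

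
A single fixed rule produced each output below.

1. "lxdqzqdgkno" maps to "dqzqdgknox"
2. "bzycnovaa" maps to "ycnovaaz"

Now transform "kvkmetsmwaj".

In each case the input is transformed by: delete the first character, then move the first character to the end.
"kvkmetsmwaj" → "kmetsmwajv".

kmetsmwajv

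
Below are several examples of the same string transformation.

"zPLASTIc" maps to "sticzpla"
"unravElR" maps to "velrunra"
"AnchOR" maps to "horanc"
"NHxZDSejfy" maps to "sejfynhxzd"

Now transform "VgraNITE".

nitevgra

Rule — swap the front and back halves of the string, then convert every letter to lowercase.
Working it through for "VgraNITE": intermediate "NITEVgra", final "nitevgra".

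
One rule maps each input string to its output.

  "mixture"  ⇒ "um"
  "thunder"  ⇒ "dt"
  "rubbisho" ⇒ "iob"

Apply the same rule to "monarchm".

rmn

The pattern: move the first 3 characters to the end (rotate left by 3), then keep one character in every 3, starting at position 2 (positions 2nd, 5th, 8th, ...).
For "monarchm", step one produces "archmmon"; step two turns that into "rmn".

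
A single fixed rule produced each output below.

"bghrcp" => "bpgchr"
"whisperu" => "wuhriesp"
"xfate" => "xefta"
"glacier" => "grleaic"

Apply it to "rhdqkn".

rnhkdq

Each output is the input with this applied: take characters alternately from the front and the back (1st, last, 2nd, 2nd-last, ...).
On "rhdqkn" that produces "rnhkdq".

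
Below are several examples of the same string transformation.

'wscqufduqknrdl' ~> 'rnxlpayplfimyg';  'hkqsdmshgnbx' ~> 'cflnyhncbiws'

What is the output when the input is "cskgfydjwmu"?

xnfbatyerhp

Looking at the pairs, the operation is to shift every letter 5 places backward in the alphabet (wrapping around).
Doing the same to "cskgfydjwmu": "xnfbatyerhp".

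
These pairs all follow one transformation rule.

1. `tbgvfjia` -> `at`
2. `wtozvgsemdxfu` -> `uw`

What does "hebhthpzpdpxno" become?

oh

Looking at the pairs, the operation is to move the last character to the front, then keep only the first 2 characters.
"hebhthpzpdpxno" → "ohebhthpzpdpxn" → "oh".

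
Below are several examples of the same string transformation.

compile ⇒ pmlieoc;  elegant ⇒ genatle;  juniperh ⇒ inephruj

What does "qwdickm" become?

idkcmwq

What's happening: swap each adjacent pair of characters (1↔2, 3↔4, ...), then move the first 2 characters to the end (rotate left by 2).
"qwdickm" → "wqidkcm" → "idkcmwq".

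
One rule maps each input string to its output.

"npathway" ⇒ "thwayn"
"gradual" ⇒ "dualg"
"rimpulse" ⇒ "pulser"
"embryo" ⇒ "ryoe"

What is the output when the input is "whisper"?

sperw

Looking at the pairs, the operation is to move the first 3 characters to the end (rotate left by 3), then delete the last 2 characters.
Starting from "whisper": after the first operation, "sperwhi"; after the second, "sperw".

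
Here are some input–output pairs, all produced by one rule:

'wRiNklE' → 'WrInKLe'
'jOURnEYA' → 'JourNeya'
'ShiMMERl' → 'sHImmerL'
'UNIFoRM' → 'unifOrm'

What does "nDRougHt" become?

NdrOUGhT

Rule — flip the case of every letter.
Doing the same to "nDRougHt": "NdrOUGhT".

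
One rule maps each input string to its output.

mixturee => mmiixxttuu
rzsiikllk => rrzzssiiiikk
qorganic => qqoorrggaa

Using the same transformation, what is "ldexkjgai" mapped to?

Looking at the pairs, the operation is to delete the last 3 characters, then double every character.
"ldexkjgai" → "ldexkj" → "llddeexxkkjj".

llddeexxkkjj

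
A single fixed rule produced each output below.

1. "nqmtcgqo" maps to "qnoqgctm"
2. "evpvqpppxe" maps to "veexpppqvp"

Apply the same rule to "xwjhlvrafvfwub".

wxbuwfvfarvlhj

What's happening: move the first 2 characters to the end (rotate left by 2), then reverse the string.
For "xwjhlvrafvfwub", step one produces "jhlvrafvfwubxw"; step two turns that into "wxbuwfvfarvlhj".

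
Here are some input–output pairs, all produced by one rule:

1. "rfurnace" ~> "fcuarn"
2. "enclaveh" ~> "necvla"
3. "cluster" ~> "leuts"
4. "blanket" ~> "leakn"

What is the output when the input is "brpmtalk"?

rlpamt

Looking at the pairs, the operation is to take characters alternately from the front and the back (1st, last, 2nd, 2nd-last, ...), then delete the first 2 characters.
Applying that to "brpmtalk" gives "rlpamt".
(Check on "enclaveh": → "ehnecvla" → "necvla" ✓)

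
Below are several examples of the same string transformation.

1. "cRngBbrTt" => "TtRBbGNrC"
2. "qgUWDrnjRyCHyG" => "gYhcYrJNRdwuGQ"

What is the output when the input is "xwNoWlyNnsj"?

Each output is the input with this applied: flip the case of every letter, then reverse the string.
Working it through for "xwNoWlyNnsj": intermediate "XWnOwLYnNSJ", final "JSNnYLwOnWX".
(Check on "cRngBbrTt": → "CrNGbBRtT" → "TtRBbGNrC" ✓)

JSNnYLwOnWX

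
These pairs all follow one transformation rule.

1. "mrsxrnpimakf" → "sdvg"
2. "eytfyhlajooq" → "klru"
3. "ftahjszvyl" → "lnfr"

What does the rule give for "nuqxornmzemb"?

The transformation: keep one character in every 3, starting at position 1 (positions 1st, 4th, 7th, ...), then shift every letter 6 places forward in the alphabet (wrapping around).
Applying both steps to "nuqxornmzemb": "nxne", then "tdtk".

tdtk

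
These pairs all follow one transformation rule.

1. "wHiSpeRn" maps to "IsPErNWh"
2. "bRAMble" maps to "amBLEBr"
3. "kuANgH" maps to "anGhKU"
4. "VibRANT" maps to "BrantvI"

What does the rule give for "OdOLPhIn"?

olpHiNoD

Rule — move the first 2 characters to the end (rotate left by 2), then flip the case of every letter.
Working it through for "OdOLPhIn": intermediate "OLPhInOd", final "olpHiNoD".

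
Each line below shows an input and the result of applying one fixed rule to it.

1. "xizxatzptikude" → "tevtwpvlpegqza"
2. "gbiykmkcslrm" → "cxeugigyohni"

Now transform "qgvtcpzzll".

mcrpylvvhh

Looking at the pairs, the operation is to shift every letter 4 places backward in the alphabet (wrapping around).
Applying that to "qgvtcpzzll" gives "mcrpylvvhh".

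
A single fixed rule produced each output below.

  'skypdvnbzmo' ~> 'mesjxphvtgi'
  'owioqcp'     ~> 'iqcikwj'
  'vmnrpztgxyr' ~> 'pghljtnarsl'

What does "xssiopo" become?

rmmciji

Each output is the input with this applied: shift every letter 6 places backward in the alphabet (wrapping around).
"xssiopo" → "rmmciji".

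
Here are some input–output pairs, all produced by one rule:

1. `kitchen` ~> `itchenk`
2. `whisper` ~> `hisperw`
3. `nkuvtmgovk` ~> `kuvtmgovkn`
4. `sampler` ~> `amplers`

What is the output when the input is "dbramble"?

In each case the input is transformed by: move the first character to the end.
For "dbramble" the result is "brambled".

brambled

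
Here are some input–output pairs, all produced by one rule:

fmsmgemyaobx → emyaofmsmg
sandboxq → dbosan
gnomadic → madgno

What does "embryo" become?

What's happening: delete the last 2 characters, then swap the front and back halves of the string.
On "embryo": the first step gives "embr", and the second then gives "brem".

brem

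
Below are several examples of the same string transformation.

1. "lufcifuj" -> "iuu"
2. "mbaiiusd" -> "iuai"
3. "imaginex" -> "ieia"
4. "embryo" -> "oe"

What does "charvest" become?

Rule — swap the front and back halves of the string, then keep only the vowels.
On "charvest": the first step gives "vestchar", and the second then gives "ea".

ea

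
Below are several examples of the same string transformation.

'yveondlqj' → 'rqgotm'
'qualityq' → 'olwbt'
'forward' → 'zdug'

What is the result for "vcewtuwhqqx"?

Looking at the pairs, the operation is to delete the first 3 characters, then shift every letter 3 places forward in the alphabet (wrapping around).
"vcewtuwhqqx" → "wtuwhqqx" → "zwxzktta".

zwxzktta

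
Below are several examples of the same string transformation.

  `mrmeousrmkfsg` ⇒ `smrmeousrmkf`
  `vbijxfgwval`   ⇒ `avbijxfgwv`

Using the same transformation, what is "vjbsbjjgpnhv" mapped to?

Each output is the input with this applied: delete the last character, then move the last character to the front.
For "vjbsbjjgpnhv", step one produces "vjbsbjjgpnh"; step two turns that into "hvjbsbjjgpn".
(Check on "vbijxfgwval": → "vbijxfgwva" → "avbijxfgwv" ✓)

hvjbsbjjgpn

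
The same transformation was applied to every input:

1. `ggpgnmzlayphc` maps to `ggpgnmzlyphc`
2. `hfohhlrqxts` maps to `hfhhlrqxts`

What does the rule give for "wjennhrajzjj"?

wjnnhrjzjj

The pattern: remove every vowel.
For "wjennhrajzjj" the result is "wjnnhrjzjj".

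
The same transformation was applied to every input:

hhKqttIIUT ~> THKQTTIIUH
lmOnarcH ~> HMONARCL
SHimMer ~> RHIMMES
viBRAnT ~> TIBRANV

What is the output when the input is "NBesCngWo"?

OBESCNGWN

Each output is the input with this applied: swap the first and last characters, then convert every letter to uppercase.
On "NBesCngWo": the first step gives "oBesCngWN", and the second then gives "OBESCNGWN".
(Check on "SHimMer": → "rHimMeS" → "RHIMMES" ✓)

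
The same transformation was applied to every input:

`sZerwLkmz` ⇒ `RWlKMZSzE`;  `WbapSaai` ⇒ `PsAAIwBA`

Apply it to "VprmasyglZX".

MASYGLzxvPR

Looking at the pairs, the operation is to move the first 3 characters to the end (rotate left by 3), then flip the case of every letter.
For "VprmasyglZX", step one produces "masyglZXVpr"; step two turns that into "MASYGLzxvPR".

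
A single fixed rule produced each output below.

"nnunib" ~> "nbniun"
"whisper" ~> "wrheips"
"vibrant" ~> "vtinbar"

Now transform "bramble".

berlabm

Each output is the input with this applied: take characters alternately from the front and the back (1st, last, 2nd, 2nd-last, ...).
For "bramble" the result is "berlabm".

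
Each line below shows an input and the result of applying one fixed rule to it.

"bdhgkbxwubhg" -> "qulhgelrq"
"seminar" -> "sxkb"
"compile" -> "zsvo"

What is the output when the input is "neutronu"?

The pattern: shift every letter 10 places forward in the alphabet (wrapping around), then delete the first 3 characters.
On "neutronu": the first step gives "xoedbyxe", and the second then gives "dbyxe".

dbyxe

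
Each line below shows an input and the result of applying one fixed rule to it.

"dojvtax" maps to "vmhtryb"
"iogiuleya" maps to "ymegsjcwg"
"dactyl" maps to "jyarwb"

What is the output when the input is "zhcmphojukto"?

The pattern: shift every letter 2 places backward in the alphabet (wrapping around), then swap the first and last characters.
Starting from "zhcmphojukto": after the first operation, "xfaknfmhsirm"; after the second, "mfaknfmhsirx".

mfaknfmhsirx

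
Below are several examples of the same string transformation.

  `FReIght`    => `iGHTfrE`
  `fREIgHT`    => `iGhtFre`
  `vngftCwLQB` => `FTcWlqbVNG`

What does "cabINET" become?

What's happening: move the first 3 characters to the end (rotate left by 3), then flip the case of every letter.
On "cabINET": the first step gives "INETcab", and the second then gives "inetCAB".

inetCAB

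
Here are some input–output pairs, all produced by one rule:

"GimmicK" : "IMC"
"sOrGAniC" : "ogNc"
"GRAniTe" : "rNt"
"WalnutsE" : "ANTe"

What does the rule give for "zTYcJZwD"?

tCzd

In each case the input is transformed by: flip the case of every letter, then keep every other character starting from the second (positions 2nd, 4th, 6th, ...).
For "zTYcJZwD", step one produces "ZtyCjzWd"; step two turns that into "tCzd".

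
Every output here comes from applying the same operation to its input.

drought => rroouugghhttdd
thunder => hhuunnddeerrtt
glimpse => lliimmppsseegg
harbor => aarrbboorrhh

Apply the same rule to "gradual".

The rule is to double every character, then move the first 2 characters to the end (rotate left by 2).
Applying that to "gradual" gives "rraadduuaallgg".

rraadduuaallgg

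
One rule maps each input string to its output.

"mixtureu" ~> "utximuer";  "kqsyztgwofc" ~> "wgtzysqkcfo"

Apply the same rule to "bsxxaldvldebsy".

edlvdlaxxsbysb

What's happening: move the last 3 characters to the front (rotate right by 3), then reverse the string.
Applying both steps to "bsxxaldvldebsy": "bsybsxxaldvlde", then "edlvdlaxxsbysb".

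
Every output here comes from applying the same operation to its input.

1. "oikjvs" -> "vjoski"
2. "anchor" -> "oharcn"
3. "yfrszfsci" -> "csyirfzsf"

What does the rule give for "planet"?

The rule is to move the last 3 characters to the front (rotate right by 3), then swap each adjacent pair of characters (1↔2, 3↔4, ...).
Working it through for "planet": intermediate "netpla", final "enptal".

enptal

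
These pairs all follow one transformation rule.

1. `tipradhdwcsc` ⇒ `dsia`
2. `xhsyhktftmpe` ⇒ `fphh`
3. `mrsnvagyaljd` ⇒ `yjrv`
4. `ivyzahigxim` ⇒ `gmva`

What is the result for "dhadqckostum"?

ouhq

Each output is the input with this applied: keep one character in every 3, starting at position 2 (positions 2nd, 5th, 8th, ...), then move the first 2 characters to the end (rotate left by 2).
Starting from "dhadqckostum": after the first operation, "hqou"; after the second, "ouhq".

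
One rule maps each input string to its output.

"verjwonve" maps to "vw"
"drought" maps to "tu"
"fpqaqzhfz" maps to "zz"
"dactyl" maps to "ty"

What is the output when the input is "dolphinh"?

What's happening: sort the characters into alphabetical order, then keep only the last 2 characters.
On "dolphinh": the first step gives "dhhilnop", and the second then gives "op".

op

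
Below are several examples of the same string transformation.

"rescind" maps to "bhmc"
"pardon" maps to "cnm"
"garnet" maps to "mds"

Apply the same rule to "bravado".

uzcn

Rule — shift every letter 1 place backward in the alphabet (wrapping around), then delete the first 3 characters.
"bravado" → "aqzuzcn" → "uzcn".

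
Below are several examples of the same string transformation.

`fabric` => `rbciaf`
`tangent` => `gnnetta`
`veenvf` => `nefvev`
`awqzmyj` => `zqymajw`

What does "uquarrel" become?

aurrlequ

What's happening: move the first 2 characters to the end (rotate left by 2), then swap each adjacent pair of characters (1↔2, 3↔4, ...).
On "uquarrel": the first step gives "uarreluq", and the second then gives "aurrlequ".
(Check on "fabric": → "bricfa" → "rbciaf" ✓)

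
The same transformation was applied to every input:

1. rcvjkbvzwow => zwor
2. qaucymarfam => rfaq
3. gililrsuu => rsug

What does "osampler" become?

The rule is to swap the first and last characters, then keep only the last 4 characters.
Applying that to "osampler" gives "pleo".

pleo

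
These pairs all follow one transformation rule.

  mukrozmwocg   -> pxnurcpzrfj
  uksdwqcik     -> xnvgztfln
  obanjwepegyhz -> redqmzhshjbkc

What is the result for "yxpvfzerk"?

Looking at the pairs, the operation is to shift every letter 3 places forward in the alphabet (wrapping around).
For "yxpvfzerk" the result is "basyichun".

basyichun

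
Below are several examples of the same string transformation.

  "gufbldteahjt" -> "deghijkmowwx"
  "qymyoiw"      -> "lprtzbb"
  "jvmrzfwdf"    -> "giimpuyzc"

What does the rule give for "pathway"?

ddkswzb

Looking at the pairs, the operation is to sort the characters into alphabetical order, then shift every letter 3 places forward in the alphabet (wrapping around).
"pathway" → "aahptwy" → "ddkswzb".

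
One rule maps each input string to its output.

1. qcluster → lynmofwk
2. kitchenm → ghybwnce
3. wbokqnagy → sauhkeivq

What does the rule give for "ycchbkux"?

roevbwws

In each case the input is transformed by: shift every letter 6 places backward in the alphabet (wrapping around), then reverse the string.
Starting from "ycchbkux": after the first operation, "swwbveor"; after the second, "roevbwws".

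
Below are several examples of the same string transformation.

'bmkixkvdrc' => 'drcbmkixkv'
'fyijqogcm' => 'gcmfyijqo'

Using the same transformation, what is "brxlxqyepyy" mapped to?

pyybrxlxqye

The transformation: move the last 3 characters to the front (rotate right by 3).
On "brxlxqyepyy" that produces "pyybrxlxqye".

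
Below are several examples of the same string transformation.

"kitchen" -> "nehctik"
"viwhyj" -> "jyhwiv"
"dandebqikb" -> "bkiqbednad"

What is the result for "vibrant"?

Each output is the input with this applied: reverse the string.
For "vibrant" the result is "tnarbiv".

tnarbiv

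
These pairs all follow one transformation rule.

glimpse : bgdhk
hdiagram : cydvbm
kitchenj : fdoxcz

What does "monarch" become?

Looking at the pairs, the operation is to delete the last 2 characters, then shift every letter 5 places backward in the alphabet (wrapping around).
For "monarch", step one produces "monar"; step two turns that into "hjivm".
(Check on "hdiagram": → "hdiagr" → "cydvbm" ✓)

hjivm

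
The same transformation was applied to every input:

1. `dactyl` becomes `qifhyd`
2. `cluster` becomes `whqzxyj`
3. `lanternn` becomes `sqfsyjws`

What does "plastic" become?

huqfxyn

In each case the input is transformed by: shift every letter 5 places forward in the alphabet (wrapping around), then move the last character to the front.
Applying both steps to "plastic": "uqfxynh", then "huqfxyn".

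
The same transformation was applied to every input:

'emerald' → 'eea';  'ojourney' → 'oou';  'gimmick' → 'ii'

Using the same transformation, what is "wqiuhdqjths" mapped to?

The transformation: delete the last 2 characters, then keep only the vowels.
On "wqiuhdqjths": the first step gives "wqiuhdqjt", and the second then gives "iu".

iu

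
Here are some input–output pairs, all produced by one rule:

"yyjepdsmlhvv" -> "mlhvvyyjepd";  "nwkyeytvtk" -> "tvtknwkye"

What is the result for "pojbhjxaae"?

Looking at the pairs, the operation is to swap the front and back halves of the string, then delete the first character.
"pojbhjxaae" → "jxaaepojbh" → "xaaepojbh".
(Check on "yyjepdsmlhvv": → "smlhvvyyjepd" → "mlhvvyyjepd" ✓)

xaaepojbh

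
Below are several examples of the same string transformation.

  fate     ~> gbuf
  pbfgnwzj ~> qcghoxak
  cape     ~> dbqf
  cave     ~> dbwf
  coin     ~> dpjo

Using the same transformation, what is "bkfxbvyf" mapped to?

The transformation: shift every letter 1 place forward in the alphabet (wrapping around).
For "bkfxbvyf" the result is "clgycwzg".

clgycwzg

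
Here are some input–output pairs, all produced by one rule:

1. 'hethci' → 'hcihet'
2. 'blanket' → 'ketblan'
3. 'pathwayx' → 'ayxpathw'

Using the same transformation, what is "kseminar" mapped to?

narksemi

The transformation: move the last 3 characters to the front (rotate right by 3).
On "kseminar" that produces "narksemi".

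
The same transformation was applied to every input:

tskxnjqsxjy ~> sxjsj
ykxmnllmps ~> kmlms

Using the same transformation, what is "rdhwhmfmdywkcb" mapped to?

dwmmykb

The transformation: keep every other character starting from the second (positions 2nd, 4th, 6th, ...).
On "rdhwhmfmdywkcb" that produces "dwmmykb".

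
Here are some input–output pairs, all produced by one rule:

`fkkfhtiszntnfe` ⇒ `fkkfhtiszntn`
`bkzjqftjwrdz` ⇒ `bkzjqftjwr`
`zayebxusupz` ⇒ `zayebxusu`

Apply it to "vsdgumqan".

vsdgumq

Looking at the pairs, the operation is to delete the last 2 characters.
Applying that to "vsdgumqan" gives "vsdgumq".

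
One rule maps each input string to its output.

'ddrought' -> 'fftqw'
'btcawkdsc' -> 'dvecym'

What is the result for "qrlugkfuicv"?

stnwimhw

The pattern: delete the last 3 characters, then shift every letter 2 places forward in the alphabet (wrapping around).
Starting from "qrlugkfuicv": after the first operation, "qrlugkfu"; after the second, "stnwimhw".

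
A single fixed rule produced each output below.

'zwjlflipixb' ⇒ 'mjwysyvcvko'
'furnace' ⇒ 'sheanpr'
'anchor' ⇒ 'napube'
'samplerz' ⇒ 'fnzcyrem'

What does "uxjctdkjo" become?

hkwpgqxwb

Each output is the input with this applied: shift every letter 13 places forward in the alphabet (wrapping around) — i.e. ROT13.
So "uxjctdkjo" becomes "hkwpgqxwb".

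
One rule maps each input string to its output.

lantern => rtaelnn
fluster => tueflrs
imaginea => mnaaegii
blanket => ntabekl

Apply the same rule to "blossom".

What's happening: sort the characters into alphabetical order, then move the last 2 characters to the front (rotate right by 2).
On "blossom": the first step gives "blmooss", and the second then gives "ssblmoo".

ssblmoo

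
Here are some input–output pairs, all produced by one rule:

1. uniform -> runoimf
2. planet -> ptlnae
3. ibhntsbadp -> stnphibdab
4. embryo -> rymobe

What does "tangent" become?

The pattern: sort the characters into reverse alphabetical order, then swap each adjacent pair of characters (1↔2, 3↔4, ...).
Applying both steps to "tangent": "ttnngea", then "ttnnega".

ttnnega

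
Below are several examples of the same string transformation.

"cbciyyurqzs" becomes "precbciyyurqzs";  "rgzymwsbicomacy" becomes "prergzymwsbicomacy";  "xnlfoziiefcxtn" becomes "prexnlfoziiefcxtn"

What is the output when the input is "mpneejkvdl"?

prempneejkvdl

Rule — prepend "pre".
Doing the same to "mpneejkvdl": "prempneejkvdl".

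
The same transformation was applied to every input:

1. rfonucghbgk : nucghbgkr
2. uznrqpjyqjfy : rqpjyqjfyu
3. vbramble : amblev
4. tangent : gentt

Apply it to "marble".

Each output is the input with this applied: move the first 3 characters to the end (rotate left by 3), then delete the last 2 characters.
Working it through for "marble": intermediate "blemar", final "blem".

blem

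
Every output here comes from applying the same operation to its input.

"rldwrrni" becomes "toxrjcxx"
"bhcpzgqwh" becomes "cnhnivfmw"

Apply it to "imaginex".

Rule — shift every letter 6 places forward in the alphabet (wrapping around), then move the last 2 characters to the front (rotate right by 2).
Working it through for "imaginex": intermediate "osgmotkd", final "kdosgmot".
(Check on "rldwrrni": → "xrjcxxto" → "toxrjcxx" ✓)

kdosgmot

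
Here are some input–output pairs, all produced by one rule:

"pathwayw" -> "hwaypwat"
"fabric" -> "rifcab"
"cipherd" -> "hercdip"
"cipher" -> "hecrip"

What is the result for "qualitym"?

lityqmua

Each output is the input with this applied: swap the first and last characters, then move the first 3 characters to the end (rotate left by 3).
Working it through for "qualitym": intermediate "mualityq", final "lityqmua".
(Check on "pathwayw": → "wathwayp" → "hwaypwat" ✓)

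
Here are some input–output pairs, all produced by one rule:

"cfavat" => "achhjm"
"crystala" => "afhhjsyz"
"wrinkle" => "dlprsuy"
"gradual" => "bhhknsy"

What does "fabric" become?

hijmpy

Rule — shift every letter 7 places forward in the alphabet (wrapping around), then sort the characters into alphabetical order.
"fabric" → "mhiypj" → "hijmpy".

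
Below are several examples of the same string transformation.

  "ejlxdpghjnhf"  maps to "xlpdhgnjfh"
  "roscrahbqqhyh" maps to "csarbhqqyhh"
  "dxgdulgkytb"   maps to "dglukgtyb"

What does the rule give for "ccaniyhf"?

nayifh

Each output is the input with this applied: swap each adjacent pair of characters (1↔2, 3↔4, ...), then delete the first 2 characters.
Working it through for "ccaniyhf": intermediate "ccnayifh", final "nayifh".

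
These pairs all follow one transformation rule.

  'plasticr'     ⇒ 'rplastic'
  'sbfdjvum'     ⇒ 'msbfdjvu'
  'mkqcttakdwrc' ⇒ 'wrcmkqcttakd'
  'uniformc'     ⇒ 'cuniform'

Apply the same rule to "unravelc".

In each case the input is transformed by: swap the front and back halves of the string, then move the first 3 characters to the end (rotate left by 3).
So "unravelc" becomes "cunravel".
(Check on "plasticr": → "ticrplas" → "rplastic" ✓)

cunravel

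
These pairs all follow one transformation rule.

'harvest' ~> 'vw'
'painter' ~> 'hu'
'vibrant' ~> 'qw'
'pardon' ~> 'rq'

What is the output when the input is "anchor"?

ru

The pattern: shift every letter 3 places forward in the alphabet (wrapping around), then keep only the last 2 characters.
Applying both steps to "anchor": "dqfkru", then "ru".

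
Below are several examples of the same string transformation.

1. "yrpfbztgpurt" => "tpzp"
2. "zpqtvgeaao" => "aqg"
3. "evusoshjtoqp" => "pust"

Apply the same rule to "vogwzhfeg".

The pattern: keep one character in every 3, starting at position 3 (positions 3rd, 6th, 9th, ...), then move the last character to the front.
"vogwzhfeg" → "ggh".

ggh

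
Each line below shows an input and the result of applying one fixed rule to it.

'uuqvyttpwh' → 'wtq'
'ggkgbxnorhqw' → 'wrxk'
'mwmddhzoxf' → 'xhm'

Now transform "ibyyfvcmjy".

jvy

Each output is the input with this applied: keep one character in every 3, starting at position 3 (positions 3rd, 6th, 9th, ...), then reverse the string.
"ibyyfvcmjy" → "yvj" → "jvy".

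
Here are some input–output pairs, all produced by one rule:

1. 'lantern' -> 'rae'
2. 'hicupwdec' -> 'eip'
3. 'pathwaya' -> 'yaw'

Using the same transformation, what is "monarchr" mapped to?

The transformation: move the last 2 characters to the front (rotate right by 2), then keep one character in every 3, starting at position 1 (positions 1st, 4th, 7th, ...).
For "monarchr", step one produces "hrmonarc"; step two turns that into "hor".
(Check on "pathwaya": → "yapathwa" → "yaw" ✓)

hor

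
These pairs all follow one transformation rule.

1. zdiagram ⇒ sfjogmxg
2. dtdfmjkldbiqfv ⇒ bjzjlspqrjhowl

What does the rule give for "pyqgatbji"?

ovewmgzhp

In each case the input is transformed by: shift every letter 6 places forward in the alphabet (wrapping around), then move the last character to the front.
Starting from "pyqgatbji": after the first operation, "vewmgzhpo"; after the second, "ovewmgzhp".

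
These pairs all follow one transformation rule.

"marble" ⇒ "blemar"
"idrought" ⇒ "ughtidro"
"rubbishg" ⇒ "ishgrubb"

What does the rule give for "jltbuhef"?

Each output is the input with this applied: swap the front and back halves of the string.
"jltbuhef" → "uhefjltb".

uhefjltb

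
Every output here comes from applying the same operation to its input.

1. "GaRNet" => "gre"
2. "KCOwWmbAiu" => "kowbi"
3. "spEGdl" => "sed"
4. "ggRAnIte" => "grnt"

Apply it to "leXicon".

lxcn

Rule — keep every other character starting from the first (positions 1st, 3rd, 5th, ...), then convert every letter to lowercase.
Working it through for "leXicon": intermediate "lXcn", final "lxcn".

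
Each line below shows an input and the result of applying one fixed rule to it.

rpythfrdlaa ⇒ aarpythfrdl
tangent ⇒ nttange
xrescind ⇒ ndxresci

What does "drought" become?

htdroug

What's happening: move the last 2 characters to the front (rotate right by 2).
Applying that to "drought" gives "htdroug".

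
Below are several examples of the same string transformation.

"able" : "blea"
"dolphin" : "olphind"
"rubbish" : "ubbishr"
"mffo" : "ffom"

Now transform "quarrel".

Rule — move the first character to the end.
For "quarrel" the result is "uarrelq".

uarrelq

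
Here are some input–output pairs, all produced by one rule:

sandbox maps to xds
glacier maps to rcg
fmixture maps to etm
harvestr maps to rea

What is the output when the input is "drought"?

tud

Each output is the input with this applied: reverse the string, then keep one character in every 3, starting at position 1 (positions 1st, 4th, 7th, ...).
For "drought", step one produces "thguord"; step two turns that into "tud".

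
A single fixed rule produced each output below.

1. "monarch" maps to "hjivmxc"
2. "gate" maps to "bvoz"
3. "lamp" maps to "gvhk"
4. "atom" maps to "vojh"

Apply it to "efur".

zapm

Each output is the input with this applied: shift every letter 5 places backward in the alphabet (wrapping around).
Doing the same to "efur": "zapm".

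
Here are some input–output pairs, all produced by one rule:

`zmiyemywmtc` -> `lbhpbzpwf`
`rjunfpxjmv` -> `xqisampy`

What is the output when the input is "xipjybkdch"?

The rule is to delete the first 2 characters, then shift every letter 3 places forward in the alphabet (wrapping around).
On "xipjybkdch": the first step gives "pjybkdch", and the second then gives "smbengfk".

smbengfk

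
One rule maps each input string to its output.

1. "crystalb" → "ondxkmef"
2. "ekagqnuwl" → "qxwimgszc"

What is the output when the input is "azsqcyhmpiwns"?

melzeicuobkyt

Looking at the pairs, the operation is to take characters alternately from the front and the back (1st, last, 2nd, 2nd-last, ...), then shift every letter 12 places forward in the alphabet (wrapping around).
Applying both steps to "azsqcyhmpiwns": "asznswqicpymh", then "melzeicuobkyt".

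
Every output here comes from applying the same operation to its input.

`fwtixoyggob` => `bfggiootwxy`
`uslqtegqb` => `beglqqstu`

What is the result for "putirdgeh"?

The pattern: sort the characters into alphabetical order.
So "putirdgeh" becomes "deghiprtu".

deghiprtu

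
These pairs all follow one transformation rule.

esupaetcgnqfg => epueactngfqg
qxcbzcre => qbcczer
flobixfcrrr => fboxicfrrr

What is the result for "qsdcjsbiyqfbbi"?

Each output is the input with this applied: swap each adjacent pair of characters (1↔2, 3↔4, ...), then delete the first character.
So "qsdcjsbiyqfbbi" becomes "qcdsjibqybfib".

qcdsjibqybfib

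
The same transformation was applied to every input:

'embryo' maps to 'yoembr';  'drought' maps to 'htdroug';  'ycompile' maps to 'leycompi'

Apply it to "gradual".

Looking at the pairs, the operation is to move the last 2 characters to the front (rotate right by 2).
So "gradual" becomes "algradu".

algradu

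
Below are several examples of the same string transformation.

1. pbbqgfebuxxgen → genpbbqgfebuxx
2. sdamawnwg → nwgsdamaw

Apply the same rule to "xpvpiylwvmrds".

Looking at the pairs, the operation is to move the last 3 characters to the front (rotate right by 3).
Applying that to "xpvpiylwvmrds" gives "rdsxpvpiylwvm".

rdsxpvpiylwvm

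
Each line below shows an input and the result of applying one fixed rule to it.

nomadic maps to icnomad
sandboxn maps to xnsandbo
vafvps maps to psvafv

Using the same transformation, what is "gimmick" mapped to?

ckgimmi

Looking at the pairs, the operation is to move the last 2 characters to the front (rotate right by 2).
Doing the same to "gimmick": "ckgimmi".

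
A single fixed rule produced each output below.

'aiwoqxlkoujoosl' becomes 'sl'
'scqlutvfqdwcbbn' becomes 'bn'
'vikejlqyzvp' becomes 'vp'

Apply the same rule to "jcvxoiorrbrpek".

ek

What's happening: keep only the last 2 characters.
"jcvxoiorrbrpek" → "ek".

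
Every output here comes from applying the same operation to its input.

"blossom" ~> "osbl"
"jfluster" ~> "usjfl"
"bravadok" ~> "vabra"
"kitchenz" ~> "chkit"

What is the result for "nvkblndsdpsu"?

sdnvkblnd

The pattern: delete the last 3 characters, then move the last 2 characters to the front (rotate right by 2).
For "nvkblndsdpsu", step one produces "nvkblndsd"; step two turns that into "sdnvkblnd".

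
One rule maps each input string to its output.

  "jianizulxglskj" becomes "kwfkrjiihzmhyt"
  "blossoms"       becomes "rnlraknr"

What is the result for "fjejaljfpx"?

The pattern: swap the front and back halves of the string, then shift every letter 1 place backward in the alphabet (wrapping around).
Applying both steps to "fjejaljfpx": "ljfpxfjeja", then "kieoweidiz".

kieoweidiz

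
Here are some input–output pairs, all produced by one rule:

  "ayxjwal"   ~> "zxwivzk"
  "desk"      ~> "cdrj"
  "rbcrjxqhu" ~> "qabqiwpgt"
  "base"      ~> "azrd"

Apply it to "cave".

Looking at the pairs, the operation is to shift every letter 1 place backward in the alphabet (wrapping around).
"cave" → "bzud".

bzud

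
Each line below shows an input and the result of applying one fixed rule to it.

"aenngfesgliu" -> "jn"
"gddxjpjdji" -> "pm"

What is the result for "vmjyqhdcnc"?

ev

The pattern: shift every letter 9 places forward in the alphabet (wrapping around), then keep only the first 2 characters.
"vmjyqhdcnc" → "evshzqmlwl" → "ev".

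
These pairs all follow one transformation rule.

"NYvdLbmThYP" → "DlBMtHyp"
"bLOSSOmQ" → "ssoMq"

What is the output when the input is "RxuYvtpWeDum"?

yVTPwEdUM

The rule is to delete the first 3 characters, then flip the case of every letter.
Applying both steps to "RxuYvtpWeDum": "YvtpWeDum", then "yVTPwEdUM".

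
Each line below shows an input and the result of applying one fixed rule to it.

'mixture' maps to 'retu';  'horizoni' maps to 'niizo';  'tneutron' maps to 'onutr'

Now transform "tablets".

tsle

The pattern: delete the first 3 characters, then move the last 2 characters to the front (rotate right by 2).
On "tablets": the first step gives "lets", and the second then gives "tsle".
(Check on "tneutron": → "utron" → "onutr" ✓)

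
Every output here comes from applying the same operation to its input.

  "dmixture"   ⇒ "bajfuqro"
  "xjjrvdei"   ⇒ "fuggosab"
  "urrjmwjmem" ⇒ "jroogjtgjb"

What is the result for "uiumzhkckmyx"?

The transformation: move the last character to the front, then shift every letter 3 places backward in the alphabet (wrapping around).
On "uiumzhkckmyx": the first step gives "xuiumzhkckmy", and the second then gives "urfrjwehzhjv".

urfrjwehzhjv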